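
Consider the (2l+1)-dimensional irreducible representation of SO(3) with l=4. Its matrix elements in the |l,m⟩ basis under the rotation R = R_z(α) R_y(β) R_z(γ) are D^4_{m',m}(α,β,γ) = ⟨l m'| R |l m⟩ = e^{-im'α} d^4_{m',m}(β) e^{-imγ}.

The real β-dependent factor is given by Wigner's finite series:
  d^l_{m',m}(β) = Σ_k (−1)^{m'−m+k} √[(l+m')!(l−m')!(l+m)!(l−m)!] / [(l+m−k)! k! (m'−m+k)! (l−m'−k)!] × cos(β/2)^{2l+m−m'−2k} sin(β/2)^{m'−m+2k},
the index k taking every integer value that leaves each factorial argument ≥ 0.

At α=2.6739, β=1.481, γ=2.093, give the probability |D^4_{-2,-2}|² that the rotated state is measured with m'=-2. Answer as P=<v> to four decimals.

D^4_{-2,-2}(2.6739,1.481,2.093) = e^{-i·-2·2.6739}·d^4_{-2,-2}(1.481)·e^{-i·-2·2.093}. Compute d first:
c=cos(1.481/2)=0.738131, s=sin(1.481/2)=0.674657; N=√[2·720·2·720]=1440.000000
k: max(0,(-2)−(-2))=0 … min(4+(-2),4−(-2))=2
  k=0: (−1)^0·1440.0000/(1440)·0.7381^8·0.6747^0 = +0.088119
  k=1: (−1)^1·1440.0000/(120)·0.7381^6·0.6747^2 = -0.883383
  k=2: (−1)^2·1440.0000/(96)·0.7381^4·0.6747^4 = +0.922482
d^4_{-2,-2}(1.481) = +0.088119 -0.883383 +0.922482 = +0.127218
|D^4_{-2,-2}|² = |d^4_{-2,-2}(β)|² = (+0.127218)² = 0.016184 (the z-rotation phases have unit modulus)

P=0.0162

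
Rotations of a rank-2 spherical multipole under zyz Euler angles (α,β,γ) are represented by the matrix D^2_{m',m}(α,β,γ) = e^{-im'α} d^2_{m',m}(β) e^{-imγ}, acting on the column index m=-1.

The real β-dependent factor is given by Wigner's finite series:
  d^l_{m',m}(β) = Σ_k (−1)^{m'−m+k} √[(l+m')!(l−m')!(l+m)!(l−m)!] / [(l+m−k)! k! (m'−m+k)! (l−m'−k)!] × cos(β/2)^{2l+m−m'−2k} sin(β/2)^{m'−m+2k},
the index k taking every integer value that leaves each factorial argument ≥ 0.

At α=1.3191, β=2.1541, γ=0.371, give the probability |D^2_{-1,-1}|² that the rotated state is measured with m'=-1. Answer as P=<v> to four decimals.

First d^2_{-1,-1}(β=2.1541), then the phase factors e^{-i(-1)α} and e^{-i(-1)γ}:
Half-angle: c=0.473928, s=0.880564. N=√(1·6·1·6)=6.000000
k∈{0,1} keeps every argument non-negative
  k=0: (−1)^0·6.0000/(6)·0.4739^4·0.8806^0 = +0.050449
  k=1: (−1)^1·6.0000/(2)·0.4739^2·0.8806^2 = -0.522477
d^2_{-1,-1}(2.1541) = +0.050449 -0.522477 = -0.472029
|D^2_{-1,-1}|² = |d^2_{-1,-1}(β)|² = (-0.472029)² = 0.222811 (the z-rotation phases have unit modulus)

P=0.2228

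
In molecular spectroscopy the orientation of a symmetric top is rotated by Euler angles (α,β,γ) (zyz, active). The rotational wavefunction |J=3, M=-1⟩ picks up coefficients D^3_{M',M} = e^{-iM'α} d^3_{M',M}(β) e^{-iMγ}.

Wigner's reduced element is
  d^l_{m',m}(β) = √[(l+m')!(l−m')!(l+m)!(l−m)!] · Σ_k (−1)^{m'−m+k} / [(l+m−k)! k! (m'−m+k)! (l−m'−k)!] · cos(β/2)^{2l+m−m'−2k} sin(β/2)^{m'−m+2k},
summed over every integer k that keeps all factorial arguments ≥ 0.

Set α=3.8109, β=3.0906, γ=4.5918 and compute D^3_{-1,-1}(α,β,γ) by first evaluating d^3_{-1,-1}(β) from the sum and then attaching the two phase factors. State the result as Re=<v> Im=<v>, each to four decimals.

Split into d^3_{-1,-1}(β=3.0906) × two z-phases.
Half-angle: c=0.025494, s=0.999675. N=√(2·24·2·24)=48.000000
Admissible k: 0..2 (factorial args all ≥0)
  k=0: (−1)^0·48.0000/(48)·0.0255^6·0.9997^0 = +0.000000
  k=1: (−1)^1·48.0000/(6)·0.0255^4·0.9997^2 = -0.000003
  k=2: (−1)^2·48.0000/(8)·0.0255^2·0.9997^4 = +0.003894
d^3_{-1,-1}(3.0906) = +0.000000 -0.000003 +0.003894 = +0.003891
Attach z-rotation phases: D = e^{-i(-1)(3.8109)}·(+0.003891)·e^{-i(-1)(4.5918)} = -0.002030+0.003320i

Re=-0.0020 Im=0.0033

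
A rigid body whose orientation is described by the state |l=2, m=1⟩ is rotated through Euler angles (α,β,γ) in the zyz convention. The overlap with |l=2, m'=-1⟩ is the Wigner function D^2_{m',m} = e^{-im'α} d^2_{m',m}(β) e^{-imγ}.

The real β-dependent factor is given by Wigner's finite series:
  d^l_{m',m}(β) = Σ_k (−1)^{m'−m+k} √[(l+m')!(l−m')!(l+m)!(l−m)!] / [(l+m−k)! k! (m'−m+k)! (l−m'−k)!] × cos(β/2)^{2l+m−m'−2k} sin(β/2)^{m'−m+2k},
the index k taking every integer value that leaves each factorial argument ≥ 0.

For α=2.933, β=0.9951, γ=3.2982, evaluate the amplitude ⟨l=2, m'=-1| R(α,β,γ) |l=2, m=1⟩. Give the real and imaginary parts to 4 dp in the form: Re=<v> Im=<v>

Re=0.4444 Im=-0.1699

D^2_{-1,1}(2.933,0.9951,3.2982) = e^{-i·-1·2.933}·d^2_{-1,1}(0.9951)·e^{-i·1·3.2982}. Compute d first:
With c≡cos(β/2)=0.878755 and s≡sin(β/2)=0.477274, N=[1·6·6·1]^{1/2}=6.000000
k∈{2,3} keeps every argument non-negative
  k=2: (−1)^0·6.0000/(2)·0.8788^2·0.4773^2 = +0.527706
  k=3: (−1)^1·6.0000/(6)·0.8788^0·0.4773^4 = -0.051889
d^2_{-1,1}(0.9951) = +0.527706 -0.051889 = +0.475817
Phases: e^{-i·(-1)·2.933}=-0.978323+0.207083i, e^{-i·(1)·3.2982}=-0.987762+0.155968i ⇒ D=+0.444438-0.169932i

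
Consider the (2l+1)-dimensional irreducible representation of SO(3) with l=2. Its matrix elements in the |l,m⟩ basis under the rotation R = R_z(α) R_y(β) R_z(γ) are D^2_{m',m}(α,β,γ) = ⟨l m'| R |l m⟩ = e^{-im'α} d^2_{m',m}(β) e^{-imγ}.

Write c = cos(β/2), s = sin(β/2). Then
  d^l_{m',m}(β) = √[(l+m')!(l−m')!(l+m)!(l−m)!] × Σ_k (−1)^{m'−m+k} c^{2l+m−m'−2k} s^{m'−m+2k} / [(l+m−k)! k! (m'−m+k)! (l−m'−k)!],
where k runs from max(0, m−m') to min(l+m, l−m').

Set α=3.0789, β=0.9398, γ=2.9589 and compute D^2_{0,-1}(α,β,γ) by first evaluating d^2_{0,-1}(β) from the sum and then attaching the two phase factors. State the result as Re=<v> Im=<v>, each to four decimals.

D^2_{0,-1}(3.0789,0.9398,2.9589) = e^{-i·0·3.0789}·d^2_{0,-1}(0.9398)·e^{-i·-1·2.9589}. Compute d first:
c=cos(0.9398/2)=0.891614, s=sin(0.9398/2)=0.452797; N=√[2·2·1·6]=4.898979
k: max(0,(-1)−(0))=0 … min(2+(-1),2−(0))=1
  k=0: (−1)^1·4.8990/(2)·0.8916^3·0.4528^1 = -0.786157
  k=1: (−1)^2·4.8990/(2)·0.8916^1·0.4528^3 = +0.202751
d^2_{0,-1}(0.9398) = -0.786157 +0.202751 = -0.583406
D = (+1.000000+0.000000i)·(-0.583406)·(-0.983358+0.181678i) = +0.573697-0.105992i

Re=0.5737 Im=-0.1060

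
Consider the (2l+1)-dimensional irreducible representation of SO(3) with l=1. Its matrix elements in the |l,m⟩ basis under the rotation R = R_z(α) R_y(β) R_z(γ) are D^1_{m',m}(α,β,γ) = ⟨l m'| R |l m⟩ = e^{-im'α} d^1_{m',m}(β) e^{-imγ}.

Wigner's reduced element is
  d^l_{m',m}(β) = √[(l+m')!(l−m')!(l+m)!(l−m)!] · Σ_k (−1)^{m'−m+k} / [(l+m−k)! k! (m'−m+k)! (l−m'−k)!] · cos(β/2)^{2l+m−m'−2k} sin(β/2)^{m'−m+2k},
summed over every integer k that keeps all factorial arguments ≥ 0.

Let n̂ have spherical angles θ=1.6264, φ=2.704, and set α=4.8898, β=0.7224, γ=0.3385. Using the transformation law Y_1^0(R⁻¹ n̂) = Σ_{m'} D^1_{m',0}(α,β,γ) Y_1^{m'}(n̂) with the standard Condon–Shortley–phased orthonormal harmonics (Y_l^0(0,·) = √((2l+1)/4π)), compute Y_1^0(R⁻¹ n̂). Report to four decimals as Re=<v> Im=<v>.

Re=-0.2065 Im=0.0000

Need the full column D^1_{m',0} for m'=−1..1 at α=4.8898, β=0.7224, γ=0.3385.
cos(β/2)=0.935473, sin(β/2)=0.353397
d^1_{-1,0}: single k=1 term ⇒ +0.467530;  D = +0.082511-0.460191i
d^1_{0,0}: k∈[0..1] ⇒ +0.875111 -0.124889 = +0.750221;  D = +0.750221+0.000000i
d^1_{1,0}: single k=0 term ⇒ -0.467530;  D = -0.082511-0.460191i
Y_1^{m'}(θ=1.6264,φ=2.704) and Σ D·Y over m':
  (+0.0825-0.4602i)·(-0.3125-0.1462i)  (+0.7502+0.0000i)·(-0.0272+0.0000i)  (-0.0825-0.4602i)·(+0.3125-0.1462i)
Y_1^0(R⁻¹ n̂) = -0.206475+0.000000i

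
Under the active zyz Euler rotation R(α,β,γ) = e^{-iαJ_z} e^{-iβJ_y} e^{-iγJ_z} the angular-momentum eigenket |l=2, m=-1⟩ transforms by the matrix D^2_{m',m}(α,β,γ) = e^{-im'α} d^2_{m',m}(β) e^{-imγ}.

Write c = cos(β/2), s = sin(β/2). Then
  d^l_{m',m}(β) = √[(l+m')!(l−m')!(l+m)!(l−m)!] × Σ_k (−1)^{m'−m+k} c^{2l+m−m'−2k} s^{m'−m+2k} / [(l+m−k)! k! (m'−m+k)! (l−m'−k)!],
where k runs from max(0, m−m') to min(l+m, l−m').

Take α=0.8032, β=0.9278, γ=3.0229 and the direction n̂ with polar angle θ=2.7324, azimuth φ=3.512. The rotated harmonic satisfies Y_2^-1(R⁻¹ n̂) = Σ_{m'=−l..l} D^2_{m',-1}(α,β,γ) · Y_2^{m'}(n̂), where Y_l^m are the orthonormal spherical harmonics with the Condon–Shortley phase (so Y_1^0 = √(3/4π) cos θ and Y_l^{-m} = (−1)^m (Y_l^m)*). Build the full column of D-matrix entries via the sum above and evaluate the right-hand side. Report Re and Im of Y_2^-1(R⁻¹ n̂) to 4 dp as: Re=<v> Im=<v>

Re=0.3204 Im=-0.1472

Need the full column D^2_{m',-1} for m'=−2..2 at α=0.8032, β=0.9278, γ=3.0229.
cos(β/2)=0.894314, sin(β/2)=0.447439
d^2_{-2,-1}: single k=1 term ⇒ +0.640081;  D = -0.053122-0.637872i
d^2_{-1,-1}: k∈[0..1] ⇒ +0.639677 -0.480363 = +0.159314;  D = -0.123425-0.100733i
d^2_{0,-1}: k∈[0..1] ⇒ -0.783935 +0.196231 = -0.587704;  D = +0.583569-0.069592i
d^2_{1,-1}: k∈[0..1] ⇒ +0.480363 -0.040081 = +0.440283;  D = -0.266069+0.350794i
d^2_{2,-1}: single k=0 term ⇒ -0.160222;  D = -0.024624-0.158319i
Y_2^{m'}(θ=2.7324,φ=3.512) and Σ D·Y over m':
  (-0.0531-0.6379i)·(+0.0451-0.0413i)  (-0.1234-0.1007i)·(+0.2629-0.1021i)  (+0.5836-0.0696i)·(+0.4810+0.0000i)  (-0.2661+0.3508i)·(-0.2629-0.1021i)  (-0.0246-0.1583i)·(+0.0451+0.0413i)
Y_2^-1(R⁻¹ n̂) = +0.320425-0.147157i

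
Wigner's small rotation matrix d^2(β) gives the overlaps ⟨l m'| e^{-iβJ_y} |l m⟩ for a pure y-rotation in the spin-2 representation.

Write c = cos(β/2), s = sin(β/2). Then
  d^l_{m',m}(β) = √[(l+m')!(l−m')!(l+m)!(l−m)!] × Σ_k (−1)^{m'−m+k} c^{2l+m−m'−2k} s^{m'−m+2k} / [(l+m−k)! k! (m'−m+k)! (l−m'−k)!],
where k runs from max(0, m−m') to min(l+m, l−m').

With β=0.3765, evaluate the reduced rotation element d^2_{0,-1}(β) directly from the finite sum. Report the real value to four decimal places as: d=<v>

d=-0.4188

d^2_{0,-1}(β=0.3765) via Wigner's sum:
With c≡cos(β/2)=0.982333 and s≡sin(β/2)=0.187140, N=[2·2·1·6]^{1/2}=4.898979
k: max(0,(-1)−(0))=0 … min(2+(-1),2−(0))=1
  k=0: (−1)^1·4.8990/(2)·0.9823^3·0.1871^1 = -0.434529
  k=1: (−1)^2·4.8990/(2)·0.9823^1·0.1871^3 = +0.015770
d^2_{0,-1}(0.3765) = -0.434529 +0.015770 = -0.418759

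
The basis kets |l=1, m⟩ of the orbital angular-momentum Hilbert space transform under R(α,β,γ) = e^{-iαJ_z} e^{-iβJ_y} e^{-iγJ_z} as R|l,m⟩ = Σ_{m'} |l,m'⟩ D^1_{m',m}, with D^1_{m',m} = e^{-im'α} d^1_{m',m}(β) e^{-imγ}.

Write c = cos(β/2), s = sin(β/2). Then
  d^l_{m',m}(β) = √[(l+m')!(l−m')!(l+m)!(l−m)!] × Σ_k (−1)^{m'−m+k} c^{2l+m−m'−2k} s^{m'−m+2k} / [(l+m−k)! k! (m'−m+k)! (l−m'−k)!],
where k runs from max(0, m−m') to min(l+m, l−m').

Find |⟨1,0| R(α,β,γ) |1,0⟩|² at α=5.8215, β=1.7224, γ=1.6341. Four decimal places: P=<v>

First d^1_{0,0}(β=1.7224), then the phase factors e^{-i(0)α} and e^{-i(0)γ}:
With c≡cos(β/2)=0.651528 and s≡sin(β/2)=0.758625, N=[1·1·1·1]^{1/2}=1.000000
Admissible k: 0..1 (factorial args all ≥0)
  k=0: (−1)^0·1.0000/(1)·0.6515^2·0.7586^0 = +0.424488
  k=1: (−1)^1·1.0000/(1)·0.6515^0·0.7586^2 = -0.575512
d^1_{0,0}(1.7224) = +0.424488 -0.575512 = -0.151024
|D^1_{0,0}|² = |d^1_{0,0}(β)|² = (-0.151024)² = 0.022808 (the z-rotation phases have unit modulus)

P=0.0228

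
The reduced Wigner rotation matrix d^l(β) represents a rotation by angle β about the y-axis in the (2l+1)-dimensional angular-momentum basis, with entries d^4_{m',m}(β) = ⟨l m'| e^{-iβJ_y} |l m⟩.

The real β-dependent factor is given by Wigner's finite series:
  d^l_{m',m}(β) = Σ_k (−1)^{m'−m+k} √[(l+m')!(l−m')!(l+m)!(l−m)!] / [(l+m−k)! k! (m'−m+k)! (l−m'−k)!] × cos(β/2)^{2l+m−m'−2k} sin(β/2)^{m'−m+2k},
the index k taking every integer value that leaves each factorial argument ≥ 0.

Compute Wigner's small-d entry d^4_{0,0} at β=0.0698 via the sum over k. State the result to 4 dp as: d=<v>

d^4_{0,0}(β=0.0698) via Wigner's sum:
With c≡cos(β/2)=0.999391 and s≡sin(β/2)=0.034893, N=[24·24·24·24]^{1/2}=576.000000
Admissible k: 0..4 (factorial args all ≥0)
  k=0: (−1)^0·576.0000/(576)·0.9994^8·0.0349^0 = +0.995139
  k=1: (−1)^1·576.0000/(36)·0.9994^6·0.0349^2 = -0.019409
  k=2: (−1)^2·576.0000/(16)·0.9994^4·0.0349^4 = +0.000053
  k=3: (−1)^3·576.0000/(36)·0.9994^2·0.0349^6 = -0.000000
  k=4: (−1)^4·576.0000/(576)·0.9994^0·0.0349^8 = +0.000000
d^4_{0,0}(0.0698) = +0.995139 -0.019409 +0.000053 -0.000000 +0.000000 = +0.975783

d=0.9758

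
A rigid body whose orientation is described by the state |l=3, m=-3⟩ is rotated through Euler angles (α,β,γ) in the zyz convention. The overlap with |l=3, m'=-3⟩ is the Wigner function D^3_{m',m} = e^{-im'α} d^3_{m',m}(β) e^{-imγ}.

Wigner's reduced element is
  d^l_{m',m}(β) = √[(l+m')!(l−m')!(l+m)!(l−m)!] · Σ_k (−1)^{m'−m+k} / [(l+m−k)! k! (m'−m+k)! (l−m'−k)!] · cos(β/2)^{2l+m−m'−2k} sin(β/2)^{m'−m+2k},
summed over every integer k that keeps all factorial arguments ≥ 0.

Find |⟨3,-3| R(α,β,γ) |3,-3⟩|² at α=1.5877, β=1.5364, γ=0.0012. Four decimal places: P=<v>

P=0.0191

First d^3_{-3,-3}(β=1.5364), then the phase factors e^{-i(-3)α} and e^{-i(-3)γ}:
Half-angle: c=0.719163, s=0.694842. N=√(1·720·1·720)=720.000000
k∈{0} keeps every argument non-negative
  k=0: (−1)^0·720.0000/(720)·0.7192^6·0.6948^0 = +0.138345
d^3_{-3,-3}(1.5364) = +0.138345
|D^3_{-3,-3}|² = |d^3_{-3,-3}(β)|² = (+0.138345)² = 0.019139 (the z-rotation phases have unit modulus)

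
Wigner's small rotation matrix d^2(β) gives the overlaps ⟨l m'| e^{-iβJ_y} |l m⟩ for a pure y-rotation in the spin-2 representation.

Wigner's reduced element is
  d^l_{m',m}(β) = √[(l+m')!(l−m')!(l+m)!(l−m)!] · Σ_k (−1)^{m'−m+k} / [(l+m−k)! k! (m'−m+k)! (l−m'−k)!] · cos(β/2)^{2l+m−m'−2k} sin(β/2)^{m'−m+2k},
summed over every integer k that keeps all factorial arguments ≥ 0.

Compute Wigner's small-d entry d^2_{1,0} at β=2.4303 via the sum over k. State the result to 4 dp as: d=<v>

d=0.6057

d^2_{1,0}(β=2.4303) via Wigner's sum:
With c≡cos(β/2)=0.348196 and s≡sin(β/2)=0.937422, N=[6·1·2·2]^{1/2}=4.898979
Admissible k: 0..1 (factorial args all ≥0)
  k=0: (−1)^1·4.8990/(2)·0.3482^3·0.9374^1 = -0.096936
  k=1: (−1)^2·4.8990/(2)·0.3482^1·0.9374^3 = +0.702594
d^2_{1,0}(2.4303) = -0.096936 +0.702594 = +0.605659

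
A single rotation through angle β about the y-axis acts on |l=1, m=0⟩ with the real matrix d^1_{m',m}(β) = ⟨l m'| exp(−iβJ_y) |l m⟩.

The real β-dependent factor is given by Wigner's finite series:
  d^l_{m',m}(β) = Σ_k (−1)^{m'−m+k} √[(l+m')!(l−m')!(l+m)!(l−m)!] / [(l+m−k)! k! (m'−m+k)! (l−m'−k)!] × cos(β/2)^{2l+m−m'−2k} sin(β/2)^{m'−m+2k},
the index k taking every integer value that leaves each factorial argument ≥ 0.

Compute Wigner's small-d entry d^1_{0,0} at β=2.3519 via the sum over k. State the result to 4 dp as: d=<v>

d=-0.7041

d^1_{0,0}(β=2.3519) via Wigner's sum:
c=cos(2.3519/2)=0.384666, s=sin(2.3519/2)=0.923056; N=√[1·1·1·1]=1.000000
k∈{0,1} keeps every argument non-negative
  k=0: (−1)^0·1.0000/(1)·0.3847^2·0.9231^0 = +0.147968
  k=1: (−1)^1·1.0000/(1)·0.3847^0·0.9231^2 = -0.852032
d^1_{0,0}(2.3519) = +0.147968 -0.852032 = -0.704064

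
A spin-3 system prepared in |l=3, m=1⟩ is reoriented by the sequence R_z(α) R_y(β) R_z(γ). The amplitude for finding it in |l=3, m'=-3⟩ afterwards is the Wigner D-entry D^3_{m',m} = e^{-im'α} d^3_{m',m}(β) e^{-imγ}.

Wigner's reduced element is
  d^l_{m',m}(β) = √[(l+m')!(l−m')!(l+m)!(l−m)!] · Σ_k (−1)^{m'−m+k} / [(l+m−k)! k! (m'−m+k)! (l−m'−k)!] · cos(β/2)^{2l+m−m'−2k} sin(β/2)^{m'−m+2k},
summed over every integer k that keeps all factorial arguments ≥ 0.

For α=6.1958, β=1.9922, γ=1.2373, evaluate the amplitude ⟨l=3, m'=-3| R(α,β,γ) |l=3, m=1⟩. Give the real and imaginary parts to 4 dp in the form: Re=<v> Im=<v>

Re=0.0405 Im=-0.5666

Split into d^3_{-3,1}(β=1.9922) × two z-phases.
c=cos(1.9922/2)=0.543580, s=sin(1.9922/2)=0.839357; N=√[1·720·24·2]=185.903201
k: max(0,(1)−(-3))=4 … min(3+(1),3−(-3))=4
  k=4: (−1)^0·185.9032/(48)·0.5436^2·0.8394^4 = +0.568015
d^3_{-3,1}(1.9922) = +0.568015
D = (+0.965833-0.259163i)·(+0.568015)·(+0.327349-0.944904i) = +0.040488-0.566571i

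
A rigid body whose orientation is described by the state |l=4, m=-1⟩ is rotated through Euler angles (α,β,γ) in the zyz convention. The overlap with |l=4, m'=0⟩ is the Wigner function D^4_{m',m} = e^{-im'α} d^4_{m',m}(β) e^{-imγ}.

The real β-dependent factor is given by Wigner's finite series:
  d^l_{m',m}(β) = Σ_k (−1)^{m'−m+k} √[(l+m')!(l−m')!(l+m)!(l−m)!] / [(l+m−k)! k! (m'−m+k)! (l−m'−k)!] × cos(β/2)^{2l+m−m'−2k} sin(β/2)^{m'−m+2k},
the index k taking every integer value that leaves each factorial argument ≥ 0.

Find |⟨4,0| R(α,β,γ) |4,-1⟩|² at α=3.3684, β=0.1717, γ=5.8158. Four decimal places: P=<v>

P=0.1276

First d^4_{0,-1}(β=0.1717), then the phase factors e^{-i(0)α} and e^{-i(-1)γ}:
With c≡cos(β/2)=0.996317 and s≡sin(β/2)=0.085745, N=[24·24·6·120]^{1/2}=643.987578
The bounds max(0,m−m')=0 and min(l+m,l−m')=3 give 4 terms
  k=0: (−1)^1·643.9876/(144)·0.9963^7·0.0857^1 = -0.373684
  k=1: (−1)^2·643.9876/(24)·0.9963^5·0.0857^3 = +0.016606
  k=2: (−1)^3·643.9876/(24)·0.9963^3·0.0857^5 = -0.000123
  k=3: (−1)^4·643.9876/(144)·0.9963^1·0.0857^7 = +0.000000
d^4_{0,-1}(0.1717) = -0.373684 +0.016606 -0.000123 +0.000000 = -0.357201
|D^4_{0,-1}|² = |d^4_{0,-1}(β)|² = (-0.357201)² = 0.127592 (the z-rotation phases have unit modulus)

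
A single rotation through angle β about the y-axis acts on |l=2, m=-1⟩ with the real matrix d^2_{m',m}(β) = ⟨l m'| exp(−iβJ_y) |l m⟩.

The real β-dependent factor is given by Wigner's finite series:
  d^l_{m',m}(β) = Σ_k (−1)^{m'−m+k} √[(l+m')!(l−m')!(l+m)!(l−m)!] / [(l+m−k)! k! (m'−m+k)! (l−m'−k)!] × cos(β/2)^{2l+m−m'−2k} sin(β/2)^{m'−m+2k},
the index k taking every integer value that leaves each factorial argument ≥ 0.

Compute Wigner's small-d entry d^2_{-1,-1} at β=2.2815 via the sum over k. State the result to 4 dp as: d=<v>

d=-0.4006

d^2_{-1,-1}(β=2.2815) via Wigner's sum:
Half-angle: c=0.416913, s=0.908946. N=√(1·6·1·6)=6.000000
k: max(0,(-1)−(-1))=0 … min(2+(-1),2−(-1))=1
  k=0: (−1)^0·6.0000/(6)·0.4169^4·0.9089^0 = +0.030212
  k=1: (−1)^1·6.0000/(2)·0.4169^2·0.9089^2 = -0.430813
d^2_{-1,-1}(2.2815) = +0.030212 -0.430813 = -0.400601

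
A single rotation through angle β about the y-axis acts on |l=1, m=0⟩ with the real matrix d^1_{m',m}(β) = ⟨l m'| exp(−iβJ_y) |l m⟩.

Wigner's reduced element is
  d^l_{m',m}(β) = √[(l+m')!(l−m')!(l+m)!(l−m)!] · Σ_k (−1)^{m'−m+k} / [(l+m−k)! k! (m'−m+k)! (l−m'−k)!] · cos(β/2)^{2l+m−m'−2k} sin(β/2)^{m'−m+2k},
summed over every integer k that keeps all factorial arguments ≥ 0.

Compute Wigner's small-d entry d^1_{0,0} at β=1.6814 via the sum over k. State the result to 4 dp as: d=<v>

d=-0.1104

d^1_{0,0}(β=1.6814) via Wigner's sum:
c=cos(1.6814/2)=0.666941, s=sin(1.6814/2)=0.745110; N=√[1·1·1·1]=1.000000
Admissible k: 0..1 (factorial args all ≥0)
  k=0: (−1)^0·1.0000/(1)·0.6669^2·0.7451^0 = +0.444811
  k=1: (−1)^1·1.0000/(1)·0.6669^0·0.7451^2 = -0.555189
d^1_{0,0}(1.6814) = +0.444811 -0.555189 = -0.110378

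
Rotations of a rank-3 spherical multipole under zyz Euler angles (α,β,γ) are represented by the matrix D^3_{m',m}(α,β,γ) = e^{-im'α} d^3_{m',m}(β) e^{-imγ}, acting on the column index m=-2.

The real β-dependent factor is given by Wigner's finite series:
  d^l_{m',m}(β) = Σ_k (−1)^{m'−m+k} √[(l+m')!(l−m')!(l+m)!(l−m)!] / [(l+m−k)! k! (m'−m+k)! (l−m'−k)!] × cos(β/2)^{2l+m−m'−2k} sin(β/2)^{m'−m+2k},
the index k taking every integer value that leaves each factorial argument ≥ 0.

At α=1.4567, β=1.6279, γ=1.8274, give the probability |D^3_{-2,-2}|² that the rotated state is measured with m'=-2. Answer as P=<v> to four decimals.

P=0.2329

Split into d^3_{-2,-2}(β=1.6279) × two z-phases.
With c≡cos(β/2)=0.686632 and s≡sin(β/2)=0.727005, N=[1·120·1·120]^{1/2}=120.000000
k∈{0,1} keeps every argument non-negative
  k=0: (−1)^0·120.0000/(120)·0.6866^6·0.7270^0 = +0.104796
  k=1: (−1)^1·120.0000/(24)·0.6866^4·0.7270^2 = -0.587410
d^3_{-2,-2}(1.6279) = +0.104796 -0.587410 = -0.482614
|D^3_{-2,-2}|² = |d^3_{-2,-2}(β)|² = (-0.482614)² = 0.232916 (the z-rotation phases have unit modulus)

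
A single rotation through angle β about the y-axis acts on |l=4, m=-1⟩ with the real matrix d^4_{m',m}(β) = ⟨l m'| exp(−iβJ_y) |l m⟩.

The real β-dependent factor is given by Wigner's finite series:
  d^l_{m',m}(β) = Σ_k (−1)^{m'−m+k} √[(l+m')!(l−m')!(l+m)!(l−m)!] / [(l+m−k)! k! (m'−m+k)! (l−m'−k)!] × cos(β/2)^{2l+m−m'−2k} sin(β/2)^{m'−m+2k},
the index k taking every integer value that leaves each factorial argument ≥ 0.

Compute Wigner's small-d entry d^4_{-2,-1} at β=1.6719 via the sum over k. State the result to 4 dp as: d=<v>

d^4_{-2,-1}(β=1.6719) via Wigner's sum:
Half-angle: c=0.670473, s=0.741934. N=√(2·720·6·120)=1018.233765
k∈{1,2,3} keeps every argument non-negative
  k=1: (−1)^0·1018.2338/(240)·0.6705^7·0.7419^1 = +0.191722
  k=2: (−1)^1·1018.2338/(48)·0.6705^5·0.7419^3 = -1.173839
  k=3: (−1)^2·1018.2338/(72)·0.6705^3·0.7419^5 = +0.958263
d^4_{-2,-1}(1.6719) = +0.191722 -1.173839 +0.958263 = -0.023854

d=-0.0239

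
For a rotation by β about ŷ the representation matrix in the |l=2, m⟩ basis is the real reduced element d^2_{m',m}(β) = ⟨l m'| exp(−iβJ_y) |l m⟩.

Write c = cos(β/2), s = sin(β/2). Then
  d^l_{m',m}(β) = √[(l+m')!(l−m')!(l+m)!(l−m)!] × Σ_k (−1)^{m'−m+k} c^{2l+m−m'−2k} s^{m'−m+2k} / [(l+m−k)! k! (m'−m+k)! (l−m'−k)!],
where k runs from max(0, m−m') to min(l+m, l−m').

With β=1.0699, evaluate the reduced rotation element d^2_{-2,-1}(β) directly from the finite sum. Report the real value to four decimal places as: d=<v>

d=0.6492

d^2_{-2,-1}(β=1.0699) via Wigner's sum:
With c≡cos(β/2)=0.860294 and s≡sin(β/2)=0.509798, N=[1·24·1·6]^{1/2}=12.000000
Admissible k: 1..1 (factorial args all ≥0)
  k=1: (−1)^0·12.0000/(6)·0.8603^3·0.5098^1 = +0.649186
d^2_{-2,-1}(1.0699) = +0.649186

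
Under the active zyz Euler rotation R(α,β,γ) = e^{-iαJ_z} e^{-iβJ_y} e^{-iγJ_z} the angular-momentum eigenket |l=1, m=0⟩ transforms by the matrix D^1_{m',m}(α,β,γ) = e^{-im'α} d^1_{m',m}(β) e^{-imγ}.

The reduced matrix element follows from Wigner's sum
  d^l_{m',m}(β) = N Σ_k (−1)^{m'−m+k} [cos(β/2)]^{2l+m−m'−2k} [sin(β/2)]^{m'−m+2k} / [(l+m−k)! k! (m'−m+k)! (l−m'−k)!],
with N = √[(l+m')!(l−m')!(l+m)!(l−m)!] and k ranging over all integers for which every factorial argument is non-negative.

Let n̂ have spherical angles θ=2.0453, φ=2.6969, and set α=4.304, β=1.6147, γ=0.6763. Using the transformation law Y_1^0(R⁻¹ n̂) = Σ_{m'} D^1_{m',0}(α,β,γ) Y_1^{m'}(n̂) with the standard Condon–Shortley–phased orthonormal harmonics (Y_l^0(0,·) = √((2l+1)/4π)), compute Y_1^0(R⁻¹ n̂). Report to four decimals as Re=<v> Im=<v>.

Need the full column D^1_{m',0} for m'=−1..1 at α=4.304, β=1.6147, γ=0.6763.
cos(β/2)=0.691415, sin(β/2)=0.722457
d^1_{-1,0}: single k=1 term ⇒ +0.706425;  D = -0.280544-0.648330i
d^1_{0,0}: k∈[0..1] ⇒ +0.478055 -0.521945 = -0.043890;  D = -0.043890+0.000000i
d^1_{1,0}: single k=0 term ⇒ -0.706425;  D = +0.280544-0.648330i
Y_1^{m'}(θ=2.0453,φ=2.6969) and Σ D·Y over m':
  (-0.2805-0.6483i)·(-0.2774-0.1322i)  (-0.0439+0.0000i)·(-0.2232+0.0000i)  (+0.2805-0.6483i)·(+0.2774-0.1322i)
Y_1^0(R⁻¹ n̂) = -0.005962+0.000000i

Re=-0.0060 Im=0.0000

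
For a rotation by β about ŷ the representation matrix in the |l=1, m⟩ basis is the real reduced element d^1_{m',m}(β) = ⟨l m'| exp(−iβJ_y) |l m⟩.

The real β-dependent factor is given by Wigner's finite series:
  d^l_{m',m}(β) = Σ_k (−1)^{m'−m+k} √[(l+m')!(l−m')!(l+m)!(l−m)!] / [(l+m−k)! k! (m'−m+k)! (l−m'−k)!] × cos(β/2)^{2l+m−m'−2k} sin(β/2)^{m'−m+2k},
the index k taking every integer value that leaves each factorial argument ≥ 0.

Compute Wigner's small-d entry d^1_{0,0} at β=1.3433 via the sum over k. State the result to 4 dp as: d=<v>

d=0.2255

d^1_{0,0}(β=1.3433) via Wigner's sum:
Half-angle: c=0.782796, s=0.622278. N=√(1·1·1·1)=1.000000
k: max(0,(0)−(0))=0 … min(1+(0),1−(0))=1
  k=0: (−1)^0·1.0000/(1)·0.7828^2·0.6223^0 = +0.612770
  k=1: (−1)^1·1.0000/(1)·0.7828^0·0.6223^2 = -0.387230
d^1_{0,0}(1.3433) = +0.612770 -0.387230 = +0.225539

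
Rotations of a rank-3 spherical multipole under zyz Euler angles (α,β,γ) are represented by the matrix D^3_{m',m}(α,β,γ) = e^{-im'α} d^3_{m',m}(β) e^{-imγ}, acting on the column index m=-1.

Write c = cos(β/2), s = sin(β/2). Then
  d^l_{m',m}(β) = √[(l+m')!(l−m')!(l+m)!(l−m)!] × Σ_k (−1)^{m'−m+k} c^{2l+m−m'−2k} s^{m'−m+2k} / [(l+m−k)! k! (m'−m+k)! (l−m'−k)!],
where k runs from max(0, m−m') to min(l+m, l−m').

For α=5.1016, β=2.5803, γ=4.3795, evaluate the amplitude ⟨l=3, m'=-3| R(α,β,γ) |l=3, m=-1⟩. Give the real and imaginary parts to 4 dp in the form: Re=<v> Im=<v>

Re=0.0141 Im=0.0156

First d^3_{-3,-1}(β=2.5803), then the phase factors e^{-i(-3)α} and e^{-i(-1)γ}:
With c≡cos(β/2)=0.276977 and s≡sin(β/2)=0.960877, N=[1·720·2·24]^{1/2}=185.903201
k∈{2} keeps every argument non-negative
  k=2: (−1)^0·185.9032/(48)·0.2770^4·0.9609^2 = +0.021045
d^3_{-3,-1}(2.5803) = +0.021045
D = (-0.919825+0.392330i)·(+0.021045)·(-0.326775-0.945102i) = +0.014129+0.015597i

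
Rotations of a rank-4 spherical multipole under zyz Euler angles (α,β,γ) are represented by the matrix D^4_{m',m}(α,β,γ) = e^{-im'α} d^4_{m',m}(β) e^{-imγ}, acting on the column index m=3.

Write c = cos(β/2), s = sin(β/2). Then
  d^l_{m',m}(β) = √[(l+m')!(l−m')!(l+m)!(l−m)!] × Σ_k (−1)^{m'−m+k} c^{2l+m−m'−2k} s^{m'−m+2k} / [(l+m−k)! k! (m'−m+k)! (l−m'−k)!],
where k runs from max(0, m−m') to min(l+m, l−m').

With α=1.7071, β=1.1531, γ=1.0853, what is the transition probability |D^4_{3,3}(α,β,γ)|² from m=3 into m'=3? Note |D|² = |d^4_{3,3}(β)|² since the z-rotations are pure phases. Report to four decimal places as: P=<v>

D^4_{3,3}(1.7071,1.1531,1.0853) = e^{-i·3·1.7071}·d^4_{3,3}(1.1531)·e^{-i·3·1.0853}. Compute d first:
With c≡cos(β/2)=0.838348 and s≡sin(β/2)=0.545135, N=[5040·1·5040·1]^{1/2}=5040.000000
Admissible k: 0..1 (factorial args all ≥0)
  k=0: (−1)^0·5040.0000/(5040)·0.8383^8·0.5451^0 = +0.244004
  k=1: (−1)^1·5040.0000/(720)·0.8383^6·0.5451^2 = -0.722193
d^4_{3,3}(1.1531) = +0.244004 -0.722193 = -0.478189
|D^4_{3,3}|² = |d^4_{3,3}(β)|² = (-0.478189)² = 0.228665 (the z-rotation phases have unit modulus)

P=0.2287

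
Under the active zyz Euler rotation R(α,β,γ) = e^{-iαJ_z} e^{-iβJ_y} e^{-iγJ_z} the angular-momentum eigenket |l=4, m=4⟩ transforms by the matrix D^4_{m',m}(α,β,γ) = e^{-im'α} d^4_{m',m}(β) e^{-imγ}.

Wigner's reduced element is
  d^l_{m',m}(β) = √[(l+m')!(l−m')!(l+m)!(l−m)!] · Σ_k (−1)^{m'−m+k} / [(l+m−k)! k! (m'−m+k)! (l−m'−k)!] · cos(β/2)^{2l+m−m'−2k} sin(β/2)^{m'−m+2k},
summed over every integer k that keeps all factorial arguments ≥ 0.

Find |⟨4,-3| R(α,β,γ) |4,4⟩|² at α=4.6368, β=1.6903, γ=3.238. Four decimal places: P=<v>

P=0.0606

First d^4_{-3,4}(β=1.6903), then the phase factors e^{-i(-3)α} and e^{-i(4)γ}:
c=cos(1.6903/2)=0.663619, s=sin(1.6903/2)=0.748071; N=√[1·5040·40320·1]=14255.272709
k∈{7} keeps every argument non-negative
  k=7: (−1)^0·14255.2727/(5040)·0.6636^1·0.7481^7 = +0.246072
d^4_{-3,4}(1.6903) = +0.246072
|D^4_{-3,4}|² = |d^4_{-3,4}(β)|² = (+0.246072)² = 0.060551 (the z-rotation phases have unit modulus)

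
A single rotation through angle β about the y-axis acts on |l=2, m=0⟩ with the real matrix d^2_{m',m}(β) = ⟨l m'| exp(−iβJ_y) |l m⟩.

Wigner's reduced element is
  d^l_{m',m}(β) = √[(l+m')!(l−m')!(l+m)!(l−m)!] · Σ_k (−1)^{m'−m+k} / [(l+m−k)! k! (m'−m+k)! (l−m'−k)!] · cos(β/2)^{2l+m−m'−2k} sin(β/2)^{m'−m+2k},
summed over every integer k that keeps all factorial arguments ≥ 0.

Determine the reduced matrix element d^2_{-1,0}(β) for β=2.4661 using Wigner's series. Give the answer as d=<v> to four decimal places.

d=-0.5976

d^2_{-1,0}(β=2.4661) via Wigner's sum:
Half-angle: c=0.331362, s=0.943504. N=√(1·6·2·2)=4.898979
k∈{1,2} keeps every argument non-negative
  k=1: (−1)^0·4.8990/(2)·0.3314^3·0.9435^1 = +0.084086
  k=2: (−1)^1·4.8990/(2)·0.3314^1·0.9435^3 = -0.681724
d^2_{-1,0}(2.4661) = +0.084086 -0.681724 = -0.597638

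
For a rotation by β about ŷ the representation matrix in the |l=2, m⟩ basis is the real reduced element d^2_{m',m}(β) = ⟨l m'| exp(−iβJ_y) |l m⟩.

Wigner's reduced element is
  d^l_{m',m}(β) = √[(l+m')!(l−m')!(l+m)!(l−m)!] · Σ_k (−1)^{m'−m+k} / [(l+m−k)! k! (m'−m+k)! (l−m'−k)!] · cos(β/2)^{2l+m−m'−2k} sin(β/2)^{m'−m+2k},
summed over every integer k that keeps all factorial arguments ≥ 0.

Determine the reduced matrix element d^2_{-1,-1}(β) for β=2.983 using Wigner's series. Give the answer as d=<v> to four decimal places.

d=-0.0187

d^2_{-1,-1}(β=2.983) via Wigner's sum:
With c≡cos(β/2)=0.079213 and s≡sin(β/2)=0.996858, N=[1·6·1·6]^{1/2}=6.000000
Admissible k: 0..1 (factorial args all ≥0)
  k=0: (−1)^0·6.0000/(6)·0.0792^4·0.9969^0 = +0.000039
  k=1: (−1)^1·6.0000/(2)·0.0792^2·0.9969^2 = -0.018706
d^2_{-1,-1}(2.983) = +0.000039 -0.018706 = -0.018667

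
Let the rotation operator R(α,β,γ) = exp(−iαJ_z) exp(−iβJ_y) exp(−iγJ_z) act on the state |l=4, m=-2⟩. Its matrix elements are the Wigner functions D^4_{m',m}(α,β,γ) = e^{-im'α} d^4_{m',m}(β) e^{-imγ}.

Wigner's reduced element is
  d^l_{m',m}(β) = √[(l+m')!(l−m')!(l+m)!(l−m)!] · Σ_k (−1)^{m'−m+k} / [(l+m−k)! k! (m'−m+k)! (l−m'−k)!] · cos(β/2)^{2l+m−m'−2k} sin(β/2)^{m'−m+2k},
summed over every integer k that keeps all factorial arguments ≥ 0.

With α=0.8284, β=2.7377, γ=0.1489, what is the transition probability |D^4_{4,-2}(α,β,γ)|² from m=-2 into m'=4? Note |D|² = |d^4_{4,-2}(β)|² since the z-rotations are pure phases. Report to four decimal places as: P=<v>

D^4_{4,-2}(0.8284,2.7377,0.1489) = e^{-i·4·0.8284}·d^4_{4,-2}(2.7377)·e^{-i·-2·0.1489}. Compute d first:
With c≡cos(β/2)=0.200576 and s≡sin(β/2)=0.979678, N=[40320·1·2·720]^{1/2}=7619.763776
k: max(0,(-2)−(4))=0 … min(4+(-2),4−(4))=0
  k=0: (−1)^6·7619.7638/(1440)·0.2006^2·0.9797^6 = +0.188209
d^4_{4,-2}(2.7377) = +0.188209
|D^4_{4,-2}|² = |d^4_{4,-2}(β)|² = (+0.188209)² = 0.035422 (the z-rotation phases have unit modulus)

P=0.0354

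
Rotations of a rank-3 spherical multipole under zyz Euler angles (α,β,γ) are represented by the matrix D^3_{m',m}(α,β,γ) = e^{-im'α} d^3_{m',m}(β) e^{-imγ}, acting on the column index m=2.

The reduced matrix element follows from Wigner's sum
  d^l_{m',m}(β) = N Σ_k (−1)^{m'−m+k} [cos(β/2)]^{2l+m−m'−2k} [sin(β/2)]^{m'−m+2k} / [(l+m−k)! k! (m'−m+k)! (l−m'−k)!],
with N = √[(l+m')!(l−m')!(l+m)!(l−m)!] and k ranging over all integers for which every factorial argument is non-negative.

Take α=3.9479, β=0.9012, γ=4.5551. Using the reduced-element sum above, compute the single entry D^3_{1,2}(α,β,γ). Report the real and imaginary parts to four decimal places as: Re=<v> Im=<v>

D^3_{1,2}(3.9479,0.9012,4.5551) = e^{-i·1·3.9479}·d^3_{1,2}(0.9012)·e^{-i·2·4.5551}. Compute d first:
With c≡cos(β/2)=0.900186 and s≡sin(β/2)=0.435506, N=[24·2·120·1]^{1/2}=75.894664
The bounds max(0,m−m')=1 and min(l+m,l−m')=2 give 2 terms
  k=1: (−1)^0·75.8947/(24)·0.9002^5·0.4355^1 = +0.814057
  k=2: (−1)^1·75.8947/(12)·0.9002^3·0.4355^3 = -0.381073
d^3_{1,2}(0.9012) = +0.814057 -0.381073 = +0.432984
D = (-0.692168+0.721736i)·(+0.432984)·(-0.950927-0.309415i) = +0.381683-0.204434i

Re=0.3817 Im=-0.2044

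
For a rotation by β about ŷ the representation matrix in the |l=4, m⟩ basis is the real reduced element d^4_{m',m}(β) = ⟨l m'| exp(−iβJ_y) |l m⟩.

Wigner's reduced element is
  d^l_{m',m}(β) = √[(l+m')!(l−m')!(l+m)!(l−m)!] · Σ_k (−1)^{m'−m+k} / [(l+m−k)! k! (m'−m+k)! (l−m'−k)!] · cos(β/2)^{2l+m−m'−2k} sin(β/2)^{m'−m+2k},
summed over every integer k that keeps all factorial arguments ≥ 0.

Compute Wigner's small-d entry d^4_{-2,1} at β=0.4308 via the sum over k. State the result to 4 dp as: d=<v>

d=0.1141

d^4_{-2,1}(β=0.4308) via Wigner's sum:
With c≡cos(β/2)=0.976891 and s≡sin(β/2)=0.213738, N=[2·720·120·6]^{1/2}=1018.233765
k: max(0,(1)−(-2))=3 … min(4+(1),4−(-2))=5
  k=3: (−1)^0·1018.2338/(72)·0.9769^5·0.2137^3 = +0.122855
  k=4: (−1)^1·1018.2338/(48)·0.9769^3·0.2137^5 = -0.008822
  k=5: (−1)^2·1018.2338/(240)·0.9769^1·0.2137^7 = +0.000084
d^4_{-2,1}(0.4308) = +0.122855 -0.008822 +0.000084 = +0.114117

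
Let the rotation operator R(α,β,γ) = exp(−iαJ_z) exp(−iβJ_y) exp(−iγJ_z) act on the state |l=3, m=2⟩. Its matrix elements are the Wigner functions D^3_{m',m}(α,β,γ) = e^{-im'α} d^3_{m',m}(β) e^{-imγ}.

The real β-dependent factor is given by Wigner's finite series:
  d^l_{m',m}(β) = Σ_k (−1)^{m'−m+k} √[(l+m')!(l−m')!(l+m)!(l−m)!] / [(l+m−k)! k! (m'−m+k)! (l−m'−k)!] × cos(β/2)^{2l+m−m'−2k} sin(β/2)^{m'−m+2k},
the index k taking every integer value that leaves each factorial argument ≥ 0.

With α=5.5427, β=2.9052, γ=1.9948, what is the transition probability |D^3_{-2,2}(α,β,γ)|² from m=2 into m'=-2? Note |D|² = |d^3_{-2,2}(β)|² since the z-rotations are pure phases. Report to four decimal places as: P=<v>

D^3_{-2,2}(5.5427,2.9052,1.9948) = e^{-i·-2·5.5427}·d^3_{-2,2}(2.9052)·e^{-i·2·1.9948}. Compute d first:
Half-angle: c=0.117921, s=0.993023. N=√(1·120·120·1)=120.000000
The bounds max(0,m−m')=4 and min(l+m,l−m')=5 give 2 terms
  k=4: (−1)^0·120.0000/(24)·0.1179^2·0.9930^4 = +0.067607
  k=5: (−1)^1·120.0000/(120)·0.1179^0·0.9930^6 = -0.958861
d^3_{-2,2}(2.9052) = +0.067607 -0.958861 = -0.891254
|D^3_{-2,2}|² = |d^3_{-2,2}(β)|² = (-0.891254)² = 0.794334 (the z-rotation phases have unit modulus)

P=0.7943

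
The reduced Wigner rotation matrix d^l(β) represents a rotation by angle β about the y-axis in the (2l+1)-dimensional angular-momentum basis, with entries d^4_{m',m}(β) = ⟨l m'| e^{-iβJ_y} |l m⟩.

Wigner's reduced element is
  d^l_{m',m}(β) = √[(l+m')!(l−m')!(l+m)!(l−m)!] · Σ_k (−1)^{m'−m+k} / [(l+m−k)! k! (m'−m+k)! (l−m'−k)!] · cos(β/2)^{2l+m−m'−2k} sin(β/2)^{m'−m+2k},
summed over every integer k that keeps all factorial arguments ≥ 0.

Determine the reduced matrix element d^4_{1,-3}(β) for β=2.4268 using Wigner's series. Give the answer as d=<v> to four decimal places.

d^4_{1,-3}(β=2.4268) via Wigner's sum:
With c≡cos(β/2)=0.349836 and s≡sin(β/2)=0.936811, N=[120·6·1·5040]^{1/2}=1904.940944
k∈{0,1} keeps every argument non-negative
  k=0: (−1)^4·1904.9409/(144)·0.3498^4·0.9368^4 = +0.152611
  k=1: (−1)^5·1904.9409/(240)·0.3498^2·0.9368^6 = -0.656616
d^4_{1,-3}(2.4268) = +0.152611 -0.656616 = -0.504005

d=-0.5040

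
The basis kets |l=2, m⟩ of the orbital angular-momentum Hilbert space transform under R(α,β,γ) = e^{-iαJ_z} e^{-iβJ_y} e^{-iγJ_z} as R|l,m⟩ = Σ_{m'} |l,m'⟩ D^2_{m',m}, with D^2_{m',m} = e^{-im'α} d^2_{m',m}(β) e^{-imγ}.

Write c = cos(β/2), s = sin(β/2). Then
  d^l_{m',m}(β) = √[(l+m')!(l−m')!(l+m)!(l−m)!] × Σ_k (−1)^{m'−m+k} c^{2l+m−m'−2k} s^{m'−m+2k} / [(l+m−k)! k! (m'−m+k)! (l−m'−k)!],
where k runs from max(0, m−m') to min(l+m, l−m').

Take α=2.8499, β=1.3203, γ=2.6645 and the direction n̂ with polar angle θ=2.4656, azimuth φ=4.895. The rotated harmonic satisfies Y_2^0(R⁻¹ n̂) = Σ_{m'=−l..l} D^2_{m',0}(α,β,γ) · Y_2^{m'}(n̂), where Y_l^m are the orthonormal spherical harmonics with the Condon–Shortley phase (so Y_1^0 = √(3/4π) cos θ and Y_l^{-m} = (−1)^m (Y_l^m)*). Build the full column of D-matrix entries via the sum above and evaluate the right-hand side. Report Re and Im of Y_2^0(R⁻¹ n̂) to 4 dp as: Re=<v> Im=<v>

Re=-0.1062 Im=0.0000

Need the full column D^2_{m',0} for m'=−2..2 at α=2.8499, β=1.3203, γ=2.6645.
cos(β/2)=0.789900, sin(β/2)=0.613235
d^2_{-2,0}: single k=2 term ⇒ +0.574744;  D = +0.479683-0.316599i
d^2_{-1,0}: k∈[1..2] ⇒ +0.740320 -0.446200 = +0.294120;  D = -0.281696+0.084581i
d^2_{0,0}: k∈[0..2] ⇒ +0.389304 -0.938553 +0.141419 = -0.407830;  D = -0.407830+0.000000i
d^2_{1,0}: k∈[0..1] ⇒ -0.740320 +0.446200 = -0.294120;  D = +0.281696+0.084581i
d^2_{2,0}: single k=0 term ⇒ +0.574744;  D = +0.479683+0.316599i
Y_2^{m'}(θ=2.4656,φ=4.895) and Σ D·Y over m':
  (+0.4797-0.3166i)·(-0.1412+0.0540i)  (-0.2817+0.0846i)·(-0.0685-0.3708i)  (-0.4078+0.0000i)·(+0.2604+0.0000i)  (+0.2817+0.0846i)·(+0.0685-0.3708i)  (+0.4797+0.3166i)·(-0.1412-0.0540i)
Y_2^0(R⁻¹ n̂) = -0.106195+0.000000i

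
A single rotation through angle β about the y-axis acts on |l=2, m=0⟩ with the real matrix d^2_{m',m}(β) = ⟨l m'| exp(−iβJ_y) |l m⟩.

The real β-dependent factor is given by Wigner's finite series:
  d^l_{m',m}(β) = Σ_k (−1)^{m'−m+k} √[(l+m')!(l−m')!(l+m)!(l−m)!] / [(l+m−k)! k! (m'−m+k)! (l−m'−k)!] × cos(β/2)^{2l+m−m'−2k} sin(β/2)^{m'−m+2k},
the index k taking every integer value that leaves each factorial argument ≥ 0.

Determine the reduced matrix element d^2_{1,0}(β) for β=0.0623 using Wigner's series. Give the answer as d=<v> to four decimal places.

d=-0.0761

d^2_{1,0}(β=0.0623) via Wigner's sum:
c=cos(0.0623/2)=0.999515, s=sin(0.0623/2)=0.031145; N=√[6·1·2·2]=4.898979
k∈{0,1} keeps every argument non-negative
  k=0: (−1)^1·4.8990/(2)·0.9995^3·0.0311^1 = -0.076178
  k=1: (−1)^2·4.8990/(2)·0.9995^1·0.0311^3 = +0.000074
d^2_{1,0}(0.0623) = -0.076178 +0.000074 = -0.076104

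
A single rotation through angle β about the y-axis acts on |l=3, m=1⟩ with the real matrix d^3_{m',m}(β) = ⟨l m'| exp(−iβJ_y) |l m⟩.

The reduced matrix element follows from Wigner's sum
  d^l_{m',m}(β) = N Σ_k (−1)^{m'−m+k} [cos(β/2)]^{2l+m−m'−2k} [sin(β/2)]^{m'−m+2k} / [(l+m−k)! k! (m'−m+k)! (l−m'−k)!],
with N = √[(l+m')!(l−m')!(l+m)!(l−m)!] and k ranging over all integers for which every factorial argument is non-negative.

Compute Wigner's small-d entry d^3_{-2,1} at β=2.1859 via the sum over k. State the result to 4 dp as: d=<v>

d^3_{-2,1}(β=2.1859) via Wigner's sum:
c=cos(2.1859/2)=0.459868, s=sin(2.1859/2)=0.887987; N=√[1·120·24·2]=75.894664
k∈{3,4} keeps every argument non-negative
  k=3: (−1)^0·75.8947/(12)·0.4599^3·0.8880^3 = +0.430675
  k=4: (−1)^1·75.8947/(24)·0.4599^1·0.8880^5 = -0.802910
d^3_{-2,1}(2.1859) = +0.430675 -0.802910 = -0.372235

d=-0.3722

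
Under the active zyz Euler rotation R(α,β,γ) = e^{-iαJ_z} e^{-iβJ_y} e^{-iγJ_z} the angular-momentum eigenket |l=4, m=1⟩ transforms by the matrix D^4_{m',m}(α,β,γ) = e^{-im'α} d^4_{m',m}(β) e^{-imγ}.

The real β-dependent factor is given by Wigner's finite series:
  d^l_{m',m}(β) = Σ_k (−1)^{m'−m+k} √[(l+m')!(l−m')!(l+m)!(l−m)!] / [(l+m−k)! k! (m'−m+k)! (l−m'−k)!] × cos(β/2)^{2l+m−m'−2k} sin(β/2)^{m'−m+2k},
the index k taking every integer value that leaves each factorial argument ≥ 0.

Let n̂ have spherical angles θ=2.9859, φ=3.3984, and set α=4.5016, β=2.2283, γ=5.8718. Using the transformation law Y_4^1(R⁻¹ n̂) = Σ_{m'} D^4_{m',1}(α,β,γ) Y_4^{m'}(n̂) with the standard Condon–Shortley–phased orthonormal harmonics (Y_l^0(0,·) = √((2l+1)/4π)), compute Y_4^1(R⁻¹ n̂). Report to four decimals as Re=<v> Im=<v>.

Need the full column D^4_{m',1} for m'=−4..4 at α=4.5016, β=2.2283, γ=5.8718.
cos(β/2)=0.440941, sin(β/2)=0.897536
d^4_{-4,1}: single k=5 term ⇒ +0.373675;  D = +0.339382-0.156375i
d^4_{-3,1}: k∈[4..5] ⇒ +0.324524 -0.806757 = -0.482232;  D = -0.105699-0.470506i
d^4_{-2,1}: k∈[3..5] ⇒ +0.170440 -1.059270 +0.877770 = -0.011060;  D = +0.011060-0.000113i
d^4_{-1,1}: k∈[2..5] ⇒ +0.059209 -0.735952 +1.524627 -0.421130 = +0.426753;  D = +0.085032-0.418196i
d^4_{0,1}: k∈[1..4] ⇒ +0.013009 -0.323387 +1.339882 -0.925250 = +0.104253;  D = +0.095555+0.041689i
d^4_{1,1}: k∈[0..3] ⇒ +0.001429 -0.088813 +0.735952 -1.016418 = -0.367849;  D = +0.214384-0.298919i
d^4_{2,1}: k∈[0..2] ⇒ -0.012341 +0.255660 -0.706180 = -0.462861;  D = +0.311360+0.342484i
d^4_{3,1}: k∈[0..1] ⇒ +0.046995 -0.324524 = -0.277529;  D = -0.239868+0.139592i
d^4_{4,1}: single k=0 term ⇒ -0.090188;  D = -0.028049-0.085716i
Y_4^{m'}(θ=2.9859,φ=3.3984) and Σ D·Y over m':
  (+0.3394-0.1564i)·(+0.0001-0.0002i)  (-0.1057-0.4705i)·(+0.0033-0.0032i)  (+0.0111-0.0001i)·(+0.0409-0.0230i)  (+0.0850-0.4182i)·(+0.2686-0.0705i)  (+0.0956+0.0417i)·(+0.7467+0.0000i)  (+0.2144-0.2989i)·(-0.2686-0.0705i)  (+0.3114+0.3425i)·(+0.0409+0.0230i)  (-0.2399+0.1396i)·(-0.0033-0.0032i)  (-0.0280-0.0857i)·(+0.0001+0.0002i)
Y_4^1(R⁻¹ n̂) = -0.009288-0.002138i

Re=-0.0093 Im=-0.0021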